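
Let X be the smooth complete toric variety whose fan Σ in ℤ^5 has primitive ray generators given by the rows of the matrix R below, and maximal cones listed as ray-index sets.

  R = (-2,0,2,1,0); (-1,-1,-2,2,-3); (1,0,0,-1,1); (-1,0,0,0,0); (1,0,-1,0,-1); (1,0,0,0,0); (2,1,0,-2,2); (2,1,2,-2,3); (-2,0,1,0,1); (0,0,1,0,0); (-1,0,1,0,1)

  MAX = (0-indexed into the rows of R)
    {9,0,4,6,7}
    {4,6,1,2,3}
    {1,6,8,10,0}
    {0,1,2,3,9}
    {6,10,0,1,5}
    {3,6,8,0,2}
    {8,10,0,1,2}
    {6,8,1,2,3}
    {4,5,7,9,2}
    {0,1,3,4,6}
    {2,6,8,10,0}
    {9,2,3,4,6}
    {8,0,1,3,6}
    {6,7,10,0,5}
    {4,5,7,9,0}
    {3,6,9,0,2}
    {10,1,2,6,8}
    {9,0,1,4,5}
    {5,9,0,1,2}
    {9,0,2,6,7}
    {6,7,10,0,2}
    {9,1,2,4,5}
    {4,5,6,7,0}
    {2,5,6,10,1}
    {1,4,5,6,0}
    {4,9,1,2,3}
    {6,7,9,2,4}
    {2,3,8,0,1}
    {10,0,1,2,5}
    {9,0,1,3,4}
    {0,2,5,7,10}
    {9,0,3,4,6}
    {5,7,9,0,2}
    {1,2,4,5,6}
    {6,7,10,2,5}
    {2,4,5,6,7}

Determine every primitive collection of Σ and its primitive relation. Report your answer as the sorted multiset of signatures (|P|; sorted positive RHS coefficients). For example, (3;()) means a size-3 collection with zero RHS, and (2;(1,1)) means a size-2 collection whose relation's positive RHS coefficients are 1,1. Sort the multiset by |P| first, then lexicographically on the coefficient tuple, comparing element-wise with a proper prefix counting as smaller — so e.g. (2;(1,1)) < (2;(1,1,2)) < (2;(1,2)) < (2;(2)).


Minimal non-faces — 15 found among 11 rays, 36 max cones:

  P={3,5}:  v_{3} + v_{5} = 0  ⇒ sig = (2;())
  P={4,10}:  v_{4} + v_{10} = 0  ⇒ sig = (2;())
  P={1,7}:  v_{1} + v_{7} = v_{5}  ⇒ sig = (2;(1))
  P={3,10}:  v_{3} + v_{10} = v_{8}  ⇒ sig = (2;(1))
  P={4,8}:  v_{4} + v_{8} = v_{3}  ⇒ sig = (2;(1))
  P={5,8}:  v_{5} + v_{8} = v_{10}  ⇒ sig = (2;(1))
  P={9,10}:  v_{9} + v_{10} = v_{0} + v_{2}  ⇒ sig = (2;(1,1))
  P={3,7}:  v_{3} + v_{7} = v_{0} + v_{2} + v_{6}  ⇒ sig = (2;(1,1,1))
  P={8,9}:  v_{8} + v_{9} = v_{0} + v_{2} + v_{3}  ⇒ sig = (2;(1,1,1))
  P={7,8}:  v_{7} + v_{8} = v_{0} + v_{2} + v_{6} + v_{10}  ⇒ sig = (2;(1,1,1,1))
  P={0,2,4}:  v_{0} + v_{2} + v_{4} = v_{9}  ⇒ sig = (3;(1))
  P={1,6,9}:  v_{1} + v_{6} + v_{9} = v_{4}  ⇒ sig = (3;(1))
  P={5,6,9}:  v_{5} + v_{6} + v_{9} = v_{4} + v_{7}  ⇒ sig = (3;(1,1))
  P={0,1,2,6}:  v_{0} + v_{1} + v_{2} + v_{6} = 0  ⇒ sig = (4;())
  P={0,2,5,6}:  v_{0} + v_{2} + v_{5} + v_{6} = v_{7}  ⇒ sig = (4;(1))

so the primitive-relation signature multiset is
[(2;()), (2;()), (2;(1)), (2;(1)), (2;(1)), (2;(1)), (2;(1,1)), (2;(1,1,1)), (2;(1,1,1)), (2;(1,1,1,1)), (3;(1)), (3;(1)), (3;(1,1)), (4;()), (4;(1))]


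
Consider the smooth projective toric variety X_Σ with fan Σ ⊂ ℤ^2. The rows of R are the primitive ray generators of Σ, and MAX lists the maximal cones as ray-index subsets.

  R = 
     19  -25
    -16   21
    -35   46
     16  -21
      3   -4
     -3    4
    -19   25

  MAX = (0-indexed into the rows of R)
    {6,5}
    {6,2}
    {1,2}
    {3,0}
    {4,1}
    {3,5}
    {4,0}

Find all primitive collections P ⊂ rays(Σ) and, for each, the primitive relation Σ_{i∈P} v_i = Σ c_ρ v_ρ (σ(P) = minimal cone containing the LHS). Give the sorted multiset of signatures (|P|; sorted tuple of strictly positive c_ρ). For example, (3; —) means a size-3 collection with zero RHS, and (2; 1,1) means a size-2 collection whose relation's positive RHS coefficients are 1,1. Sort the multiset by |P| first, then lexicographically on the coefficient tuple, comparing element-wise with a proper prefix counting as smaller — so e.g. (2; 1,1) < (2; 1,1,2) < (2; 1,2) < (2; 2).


Minimal non-faces — 14 found among 7 rays, 7 max cones:

  P={0,6}:  v_{0} + v_{6} = 0 — sig = (2; —)
  P={1,3}:  v_{1} + v_{3} = 0 — sig = (2; —)
  P={4,5}:  v_{4} + v_{5} = 0 — sig = (2; —)
  P={0,1}:  v_{0} + v_{1} = v_{4} — sig = (2; 1)
  P={0,2}:  v_{0} + v_{2} = v_{1} — sig = (2; 1)
  P={0,5}:  v_{0} + v_{5} = v_{3} — sig = (2; 1)
  P={1,5}:  v_{1} + v_{5} = v_{6} — sig = (2; 1)
  P={1,6}:  v_{1} + v_{6} = v_{2} — sig = (2; 1)
  P={2,3}:  v_{2} + v_{3} = v_{6} — sig = (2; 1)
  P={3,4}:  v_{3} + v_{4} = v_{0} — sig = (2; 1)
  P={3,6}:  v_{3} + v_{6} = v_{5} — sig = (2; 1)
  P={4,6}:  v_{4} + v_{6} = v_{1} — sig = (2; 1)
  P={2,4}:  v_{2} + v_{4} = 2·v_{1} — sig = (2; 2)
  P={2,5}:  v_{2} + v_{5} = 2·v_{6} — sig = (2; 2)

Hence PRS(X_Σ) =
[(2; —), (2; —), (2; —), (2; 1), (2; 1), (2; 1), (2; 1), (2; 1), (2; 1), (2; 1), (2; 1), (2; 1), (2; 2), (2; 2)]


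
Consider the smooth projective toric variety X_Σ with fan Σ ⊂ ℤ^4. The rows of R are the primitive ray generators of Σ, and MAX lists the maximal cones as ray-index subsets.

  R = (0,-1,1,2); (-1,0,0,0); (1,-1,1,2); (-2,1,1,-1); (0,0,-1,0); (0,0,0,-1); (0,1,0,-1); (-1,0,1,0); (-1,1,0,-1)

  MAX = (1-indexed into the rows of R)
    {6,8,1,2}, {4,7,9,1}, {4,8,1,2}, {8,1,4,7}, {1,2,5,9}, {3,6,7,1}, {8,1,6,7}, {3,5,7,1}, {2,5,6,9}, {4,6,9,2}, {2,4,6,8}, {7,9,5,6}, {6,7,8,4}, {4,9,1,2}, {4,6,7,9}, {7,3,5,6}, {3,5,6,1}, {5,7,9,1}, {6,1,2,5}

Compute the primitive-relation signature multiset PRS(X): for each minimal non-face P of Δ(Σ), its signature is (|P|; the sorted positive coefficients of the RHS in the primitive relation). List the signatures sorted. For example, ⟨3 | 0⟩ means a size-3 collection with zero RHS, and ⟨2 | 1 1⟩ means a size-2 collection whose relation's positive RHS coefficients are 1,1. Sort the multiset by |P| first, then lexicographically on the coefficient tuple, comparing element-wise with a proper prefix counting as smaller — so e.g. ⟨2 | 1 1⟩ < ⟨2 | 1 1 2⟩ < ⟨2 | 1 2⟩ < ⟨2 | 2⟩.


The 11 primitive collections of Σ (r=9, n=4):

  {2,3}:  v_{2} + v_{3} = v_{1}  so sig = ⟨2 | 1⟩
  {2,7}:  v_{2} + v_{7} = v_{9}  so sig = ⟨2 | 1⟩
  {5,8}:  v_{5} + v_{8} = v_{2}  so sig = ⟨2 | 1⟩
  {8,9}:  v_{8} + v_{9} = v_{4}  so sig = ⟨2 | 1⟩
  {3,9}:  v_{3} + v_{9} = v_{1} + v_{7}  so sig = ⟨2 | 1 1⟩
  {4,5}:  v_{4} + v_{5} = v_{2} + v_{9}  so sig = ⟨2 | 1 1⟩
  {3,4}:  v_{3} + v_{4} = v_{1} + v_{7} + v_{8}  so sig = ⟨2 | 1 1 1⟩
  {3,8}:  v_{3} + v_{8} = 2·v_{1} + v_{6} + v_{7}  so sig = ⟨2 | 1 1 2⟩
  {1,6,9}:  v_{1} + v_{6} + v_{9} = v_{8}  so sig = ⟨3 | 1⟩
  {1,4,6}:  v_{1} + v_{4} + v_{6} = 2·v_{8}  so sig = ⟨3 | 2⟩
  {1,5,6,7}:  v_{1} + v_{5} + v_{6} + v_{7} = 0  so sig = ⟨4 | 0⟩

Hence PRS(X_Σ) =
[⟨2 | 1⟩, ⟨2 | 1⟩, ⟨2 | 1⟩, ⟨2 | 1⟩, ⟨2 | 1 1⟩, ⟨2 | 1 1⟩, ⟨2 | 1 1 1⟩, ⟨2 | 1 1 2⟩, ⟨3 | 1⟩, ⟨3 | 2⟩, ⟨4 | 0⟩]


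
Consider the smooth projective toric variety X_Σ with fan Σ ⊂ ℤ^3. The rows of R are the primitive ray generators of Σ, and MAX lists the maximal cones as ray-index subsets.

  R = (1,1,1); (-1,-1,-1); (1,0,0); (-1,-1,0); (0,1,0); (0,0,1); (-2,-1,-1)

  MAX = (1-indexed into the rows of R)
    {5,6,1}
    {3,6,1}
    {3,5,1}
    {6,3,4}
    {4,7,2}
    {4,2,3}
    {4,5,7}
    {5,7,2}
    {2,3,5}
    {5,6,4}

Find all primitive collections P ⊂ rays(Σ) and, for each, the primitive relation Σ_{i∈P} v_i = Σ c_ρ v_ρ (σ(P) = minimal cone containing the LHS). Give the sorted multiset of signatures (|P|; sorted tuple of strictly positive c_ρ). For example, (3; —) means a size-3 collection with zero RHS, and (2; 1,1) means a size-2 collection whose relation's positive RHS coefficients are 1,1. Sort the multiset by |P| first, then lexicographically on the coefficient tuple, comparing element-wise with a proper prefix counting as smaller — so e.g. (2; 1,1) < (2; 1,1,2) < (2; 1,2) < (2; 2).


|primitive collections| = 9. Relations:

  P={1,2}:  v_{1} + v_{2} = 0  →  sig = (2; —)
  P={1,4}:  v_{1} + v_{4} = v_{6}  →  sig = (2; 1)
  P={2,6}:  v_{2} + v_{6} = v_{4}  →  sig = (2; 1)
  P={3,7}:  v_{3} + v_{7} = v_{2}  →  sig = (2; 1)
  P={1,7}:  v_{1} + v_{7} = v_{4} + v_{5}  →  sig = (2; 1,1)
  P={6,7}:  v_{6} + v_{7} = 2·v_{4} + v_{5}  →  sig = (2; 1,2)
  P={3,4,5}:  v_{3} + v_{4} + v_{5} = 0  →  sig = (3; —)
  P={2,4,5}:  v_{2} + v_{4} + v_{5} = v_{7}  →  sig = (3; 1)
  P={3,5,6}:  v_{3} + v_{5} + v_{6} = v_{1}  →  sig = (3; 1)

Sorted signature multiset PRS(X):
{ (2; —),  (2; 1) ×3,  (2; 1,1),  (2; 1,2),  (3; —),  (3; 1) ×2 }


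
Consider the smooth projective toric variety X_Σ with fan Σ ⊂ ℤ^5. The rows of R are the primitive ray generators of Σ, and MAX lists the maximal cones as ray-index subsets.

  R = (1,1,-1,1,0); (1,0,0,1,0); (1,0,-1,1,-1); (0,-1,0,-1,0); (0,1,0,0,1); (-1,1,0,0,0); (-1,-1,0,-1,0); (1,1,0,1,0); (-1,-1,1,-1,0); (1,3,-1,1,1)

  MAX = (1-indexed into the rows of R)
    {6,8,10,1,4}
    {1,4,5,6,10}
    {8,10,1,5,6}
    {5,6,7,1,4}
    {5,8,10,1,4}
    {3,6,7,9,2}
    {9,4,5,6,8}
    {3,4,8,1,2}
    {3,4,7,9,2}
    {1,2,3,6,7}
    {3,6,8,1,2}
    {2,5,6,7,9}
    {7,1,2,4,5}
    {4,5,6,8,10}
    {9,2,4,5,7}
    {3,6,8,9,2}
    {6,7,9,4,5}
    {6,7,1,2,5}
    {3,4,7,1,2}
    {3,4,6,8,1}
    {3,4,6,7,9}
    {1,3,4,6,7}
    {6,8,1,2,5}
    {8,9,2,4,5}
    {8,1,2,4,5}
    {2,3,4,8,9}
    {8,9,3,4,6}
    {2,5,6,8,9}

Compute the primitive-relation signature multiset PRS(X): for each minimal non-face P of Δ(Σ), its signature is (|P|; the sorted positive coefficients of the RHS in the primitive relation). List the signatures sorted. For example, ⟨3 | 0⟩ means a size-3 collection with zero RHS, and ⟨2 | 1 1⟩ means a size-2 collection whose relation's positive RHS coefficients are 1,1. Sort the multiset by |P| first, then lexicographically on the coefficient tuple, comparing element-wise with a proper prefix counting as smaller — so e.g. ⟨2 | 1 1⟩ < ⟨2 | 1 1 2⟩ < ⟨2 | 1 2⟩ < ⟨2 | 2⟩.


|primitive collections| = 9. Relations:

  • {1,9}:  v_{1} + v_{9} = 0  ⟹  sig = ⟨2 | 0⟩
  • {7,8}:  v_{7} + v_{8} = 0  ⟹  sig = ⟨2 | 0⟩
  • {3,5}:  v_{3} + v_{5} = v_{1}  ⟹  sig = ⟨2 | 1⟩
  • {2,10}:  v_{2} + v_{10} = v_{1} + v_{5} + v_{8}  ⟹  sig = ⟨2 | 1 1 1⟩
  • {7,10}:  v_{7} + v_{10} = v_{1} + v_{4} + v_{5} + v_{6}  ⟹  sig = ⟨2 | 1 1 1 1⟩
  • {9,10}:  v_{9} + v_{10} = v_{4} + v_{5} + v_{6} + v_{8}  ⟹  sig = ⟨2 | 1 1 1 1⟩
  • {3,10}:  v_{3} + v_{10} = 2·v_{1} + v_{4} + v_{6} + v_{8}  ⟹  sig = ⟨2 | 1 1 1 2⟩
  • {2,4,6}:  v_{2} + v_{4} + v_{6} = 0  ⟹  sig = ⟨3 | 0⟩
  • {1,4,5,6,8}:  v_{1} + v_{4} + v_{5} + v_{6} + v_{8} = v_{10}  ⟹  sig = ⟨5 | 1⟩

so the primitive-relation signature multiset is
{ ⟨2 | 0⟩ ×2,  ⟨2 | 1⟩,  ⟨2 | 1 1 1⟩,  ⟨2 | 1 1 1 1⟩ ×2,  ⟨2 | 1 1 1 2⟩,  ⟨3 | 0⟩,  ⟨5 | 1⟩ }


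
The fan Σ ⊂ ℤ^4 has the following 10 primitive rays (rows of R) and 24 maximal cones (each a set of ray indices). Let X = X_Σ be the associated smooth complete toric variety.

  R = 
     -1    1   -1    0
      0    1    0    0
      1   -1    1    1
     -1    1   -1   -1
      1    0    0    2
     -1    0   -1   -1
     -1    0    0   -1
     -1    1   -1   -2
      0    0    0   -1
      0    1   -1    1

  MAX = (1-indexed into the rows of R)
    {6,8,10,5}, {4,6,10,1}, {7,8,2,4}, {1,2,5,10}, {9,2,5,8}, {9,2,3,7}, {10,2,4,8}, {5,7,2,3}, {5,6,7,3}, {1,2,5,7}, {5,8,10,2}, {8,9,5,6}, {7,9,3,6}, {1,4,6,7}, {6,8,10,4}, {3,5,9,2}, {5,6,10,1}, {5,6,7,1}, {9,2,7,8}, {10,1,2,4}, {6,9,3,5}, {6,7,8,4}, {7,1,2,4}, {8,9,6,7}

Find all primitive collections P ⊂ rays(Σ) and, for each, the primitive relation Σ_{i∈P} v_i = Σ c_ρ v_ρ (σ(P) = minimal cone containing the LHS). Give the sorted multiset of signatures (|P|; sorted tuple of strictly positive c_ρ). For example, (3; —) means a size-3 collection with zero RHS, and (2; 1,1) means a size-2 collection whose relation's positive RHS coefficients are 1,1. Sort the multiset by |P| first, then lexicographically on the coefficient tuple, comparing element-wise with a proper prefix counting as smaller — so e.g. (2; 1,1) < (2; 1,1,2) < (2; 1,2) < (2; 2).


Minimal non-faces — 13 found among 10 rays, 24 max cones:

  • {3,4}:  v_{3} + v_{4} = 0 — sig = (2; —)
  • {1,9}:  v_{1} + v_{9} = v_{4} — sig = (2; 1)
  • {2,6}:  v_{2} + v_{6} = v_{4} — sig = (2; 1)
  • {3,8}:  v_{3} + v_{8} = v_{9} — sig = (2; 1)
  • {3,10}:  v_{3} + v_{10} = v_{5} — sig = (2; 1)
  • {4,5}:  v_{4} + v_{5} = v_{10} — sig = (2; 1)
  • {4,9}:  v_{4} + v_{9} = v_{8} — sig = (2; 1)
  • {7,10}:  v_{7} + v_{10} = v_{1} — sig = (2; 1)
  • {1,3}:  v_{1} + v_{3} = v_{5} + v_{7} — sig = (2; 1,1)
  • {9,10}:  v_{9} + v_{10} = v_{5} + v_{8} — sig = (2; 1,1)
  • {1,8}:  v_{1} + v_{8} = 2·v_{4} — sig = (2; 2)
  • {5,7,9}:  v_{5} + v_{7} + v_{9} = 0 — sig = (3; —)
  • {5,7,8}:  v_{5} + v_{7} + v_{8} = v_{4} — sig = (3; 1)

Sorted signature multiset PRS(X):
    |P|=2: 11 collections, coeffs (), (1), (1), (1), (1), (1), (1), (1), (1,1), (1,1), (2)
    |P|=3: 2 collections, coeffs (), (1)


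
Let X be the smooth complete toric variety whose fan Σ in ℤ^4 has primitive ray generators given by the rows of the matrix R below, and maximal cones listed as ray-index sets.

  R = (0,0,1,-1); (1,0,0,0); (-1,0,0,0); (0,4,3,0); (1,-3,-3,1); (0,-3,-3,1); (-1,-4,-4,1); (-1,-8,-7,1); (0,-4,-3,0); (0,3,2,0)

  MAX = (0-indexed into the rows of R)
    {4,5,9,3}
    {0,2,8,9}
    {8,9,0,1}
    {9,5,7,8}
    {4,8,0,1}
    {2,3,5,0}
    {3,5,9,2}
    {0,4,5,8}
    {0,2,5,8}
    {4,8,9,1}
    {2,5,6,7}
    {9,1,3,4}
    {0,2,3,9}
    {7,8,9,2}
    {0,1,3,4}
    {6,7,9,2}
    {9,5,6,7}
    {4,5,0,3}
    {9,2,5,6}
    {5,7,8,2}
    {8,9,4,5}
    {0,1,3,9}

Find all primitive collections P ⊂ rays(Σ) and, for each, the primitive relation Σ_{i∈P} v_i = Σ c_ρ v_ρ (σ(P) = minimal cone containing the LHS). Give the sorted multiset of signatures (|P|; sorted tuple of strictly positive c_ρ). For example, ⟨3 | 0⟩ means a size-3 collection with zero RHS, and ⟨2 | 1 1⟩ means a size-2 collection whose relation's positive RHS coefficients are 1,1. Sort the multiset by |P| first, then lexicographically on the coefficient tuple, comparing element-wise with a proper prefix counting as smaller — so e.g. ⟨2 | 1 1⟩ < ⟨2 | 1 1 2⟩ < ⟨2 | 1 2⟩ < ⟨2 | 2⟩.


The 17 primitive collections of Σ (r=10, n=4):

  • {1,2}:  v_{1} + v_{2} = 0  →  sig = ⟨2 | 0⟩
  • {3,8}:  v_{3} + v_{8} = 0  →  sig = ⟨2 | 0⟩
  • {1,5}:  v_{1} + v_{5} = v_{4}  →  sig = ⟨2 | 1⟩
  • {2,4}:  v_{2} + v_{4} = v_{5}  →  sig = ⟨2 | 1⟩
  • {3,7}:  v_{3} + v_{7} = v_{6}  →  sig = ⟨2 | 1⟩
  • {6,8}:  v_{6} + v_{8} = v_{7}  →  sig = ⟨2 | 1⟩
  • {0,6}:  v_{0} + v_{6} = v_{2} + v_{8}  →  sig = ⟨2 | 1 1⟩
  • {1,6}:  v_{1} + v_{6} = v_{5} + v_{8} + v_{9}  →  sig = ⟨2 | 1 1 1⟩
  • {3,6}:  v_{3} + v_{6} = v_{2} + v_{5} + v_{9}  →  sig = ⟨2 | 1 1 1⟩
  • {1,7}:  v_{1} + v_{7} = v_{5} + 2·v_{8} + v_{9}  →  sig = ⟨2 | 1 1 2⟩
  • {4,6}:  v_{4} + v_{6} = 2·v_{5} + v_{8} + v_{9}  →  sig = ⟨2 | 1 1 2⟩
  • {0,7}:  v_{0} + v_{7} = v_{2} + 2·v_{8}  →  sig = ⟨2 | 1 2⟩
  • {4,7}:  v_{4} + v_{7} = 2·v_{5} + 2·v_{8} + v_{9}  →  sig = ⟨2 | 1 2 2⟩
  • {0,5,9}:  v_{0} + v_{5} + v_{9} = 0  →  sig = ⟨3 | 0⟩
  • {0,4,9}:  v_{0} + v_{4} + v_{9} = v_{1}  →  sig = ⟨3 | 1⟩
  • {2,5,8,9}:  v_{2} + v_{5} + v_{8} + v_{9} = v_{6}  →  sig = ⟨4 | 1⟩
  • {2,5,7,9}:  v_{2} + v_{5} + v_{7} + v_{9} = 2·v_{6}  →  sig = ⟨4 | 2⟩

Hence PRS(X_Σ) =
{ ⟨2 | 0⟩ ×2,  ⟨2 | 1⟩ ×4,  ⟨2 | 1 1⟩,  ⟨2 | 1 1 1⟩ ×2,  ⟨2 | 1 1 2⟩ ×2,  ⟨2 | 1 2⟩,  ⟨2 | 1 2 2⟩,  ⟨3 | 0⟩,  ⟨3 | 1⟩,  ⟨4 | 1⟩,  ⟨4 | 2⟩ }


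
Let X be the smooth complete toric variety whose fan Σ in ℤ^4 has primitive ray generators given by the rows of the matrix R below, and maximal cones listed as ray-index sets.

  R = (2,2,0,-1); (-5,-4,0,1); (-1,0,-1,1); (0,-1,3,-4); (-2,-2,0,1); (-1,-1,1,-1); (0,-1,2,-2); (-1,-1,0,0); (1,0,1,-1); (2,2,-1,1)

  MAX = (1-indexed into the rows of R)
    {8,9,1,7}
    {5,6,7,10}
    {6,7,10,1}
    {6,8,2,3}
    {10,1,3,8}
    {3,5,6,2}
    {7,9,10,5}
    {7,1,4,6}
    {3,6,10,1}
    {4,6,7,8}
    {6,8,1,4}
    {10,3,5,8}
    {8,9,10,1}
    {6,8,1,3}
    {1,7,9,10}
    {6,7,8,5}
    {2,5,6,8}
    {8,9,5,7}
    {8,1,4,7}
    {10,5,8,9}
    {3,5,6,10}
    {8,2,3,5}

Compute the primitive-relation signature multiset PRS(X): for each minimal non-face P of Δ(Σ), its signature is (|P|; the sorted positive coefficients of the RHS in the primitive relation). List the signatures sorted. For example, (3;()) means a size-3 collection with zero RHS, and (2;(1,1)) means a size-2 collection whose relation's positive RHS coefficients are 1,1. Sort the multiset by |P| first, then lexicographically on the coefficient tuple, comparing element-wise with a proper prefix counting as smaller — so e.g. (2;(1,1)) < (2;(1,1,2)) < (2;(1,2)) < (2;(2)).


17 collections generate NE(X_Σ); each relation:

  P={1,5}:  v_{1} + v_{5} = 0  ⟹  sig = (2;())
  P={3,9}:  v_{3} + v_{9} = 0  ⟹  sig = (2;())
  P={3,7}:  v_{3} + v_{7} = v_{6}  ⟹  sig = (2;(1))
  P={6,9}:  v_{6} + v_{9} = v_{7}  ⟹  sig = (2;(1))
  P={2,10}:  v_{2} + v_{10} = v_{3} + v_{5}  ⟹  sig = (2;(1,1))
  P={4,10}:  v_{4} + v_{10} = v_{1} + v_{7}  ⟹  sig = (2;(1,1))
  P={1,2}:  v_{1} + v_{2} = v_{3} + v_{6} + v_{8}  ⟹  sig = (2;(1,1,1))
  P={2,9}:  v_{2} + v_{9} = v_{5} + v_{6} + v_{8}  ⟹  sig = (2;(1,1,1))
  P={4,5}:  v_{4} + v_{5} = v_{6} + v_{7} + v_{8}  ⟹  sig = (2;(1,1,1))
  P={2,7}:  v_{2} + v_{7} = v_{5} + 2·v_{6} + v_{8}  ⟹  sig = (2;(1,1,2))
  P={3,4}:  v_{3} + v_{4} = v_{1} + 2·v_{6} + v_{8}  ⟹  sig = (2;(1,1,2))
  P={4,9}:  v_{4} + v_{9} = v_{1} + 2·v_{7} + v_{8}  ⟹  sig = (2;(1,1,2))
  P={2,4}:  v_{2} + v_{4} = 3·v_{6} + 2·v_{8}  ⟹  sig = (2;(2,3))
  P={6,8,10}:  v_{6} + v_{8} + v_{10} = 0  ⟹  sig = (3;())
  P={7,8,10}:  v_{7} + v_{8} + v_{10} = v_{9}  ⟹  sig = (3;(1))
  P={1,6,7,8}:  v_{1} + v_{6} + v_{7} + v_{8} = v_{4}  ⟹  sig = (4;(1))
  P={3,5,6,8}:  v_{3} + v_{5} + v_{6} + v_{8} = v_{2}  ⟹  sig = (4;(1))

Hence PRS(X_Σ) =
[(2;()), (2;()), (2;(1)), (2;(1)), (2;(1,1)), (2;(1,1)), (2;(1,1,1)), (2;(1,1,1)), (2;(1,1,1)), (2;(1,1,2)), (2;(1,1,2)), (2;(1,1,2)), (2;(2,3)), (3;()), (3;(1)), (4;(1)), (4;(1))]


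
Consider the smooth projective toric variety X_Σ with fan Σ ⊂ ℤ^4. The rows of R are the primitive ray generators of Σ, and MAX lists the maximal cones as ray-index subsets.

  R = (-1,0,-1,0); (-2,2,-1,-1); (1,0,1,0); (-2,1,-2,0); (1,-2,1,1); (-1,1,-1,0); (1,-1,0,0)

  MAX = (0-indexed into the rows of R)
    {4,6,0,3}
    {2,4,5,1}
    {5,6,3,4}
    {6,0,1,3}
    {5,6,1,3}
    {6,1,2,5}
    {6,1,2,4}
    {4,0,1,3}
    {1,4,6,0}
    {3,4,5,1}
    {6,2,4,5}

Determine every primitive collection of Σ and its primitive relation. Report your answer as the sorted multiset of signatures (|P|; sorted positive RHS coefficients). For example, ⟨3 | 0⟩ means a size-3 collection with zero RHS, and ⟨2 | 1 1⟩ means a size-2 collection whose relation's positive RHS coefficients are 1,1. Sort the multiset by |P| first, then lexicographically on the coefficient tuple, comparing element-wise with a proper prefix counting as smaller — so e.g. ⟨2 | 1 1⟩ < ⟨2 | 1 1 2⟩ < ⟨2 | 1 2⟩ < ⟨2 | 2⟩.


Minimal non-faces — 5 found among 7 rays, 11 max cones:

  • {0,2}:  v_{0} + v_{2} = 0 ; sig = ⟨2 | 0⟩
  • {0,5}:  v_{0} + v_{5} = v_{3} ; sig = ⟨2 | 1⟩
  • {2,3}:  v_{2} + v_{3} = v_{5} ; sig = ⟨2 | 1⟩
  • {1,4,5,6}:  v_{1} + v_{4} + v_{5} + v_{6} = v_{0} ; sig = ⟨4 | 1⟩
  • {1,3,4,6}:  v_{1} + v_{3} + v_{4} + v_{6} = 2·v_{0} ; sig = ⟨4 | 2⟩

so the primitive-relation signature multiset is
[⟨2 | 0⟩, ⟨2 | 1⟩, ⟨2 | 1⟩, ⟨4 | 1⟩, ⟨4 | 2⟩]


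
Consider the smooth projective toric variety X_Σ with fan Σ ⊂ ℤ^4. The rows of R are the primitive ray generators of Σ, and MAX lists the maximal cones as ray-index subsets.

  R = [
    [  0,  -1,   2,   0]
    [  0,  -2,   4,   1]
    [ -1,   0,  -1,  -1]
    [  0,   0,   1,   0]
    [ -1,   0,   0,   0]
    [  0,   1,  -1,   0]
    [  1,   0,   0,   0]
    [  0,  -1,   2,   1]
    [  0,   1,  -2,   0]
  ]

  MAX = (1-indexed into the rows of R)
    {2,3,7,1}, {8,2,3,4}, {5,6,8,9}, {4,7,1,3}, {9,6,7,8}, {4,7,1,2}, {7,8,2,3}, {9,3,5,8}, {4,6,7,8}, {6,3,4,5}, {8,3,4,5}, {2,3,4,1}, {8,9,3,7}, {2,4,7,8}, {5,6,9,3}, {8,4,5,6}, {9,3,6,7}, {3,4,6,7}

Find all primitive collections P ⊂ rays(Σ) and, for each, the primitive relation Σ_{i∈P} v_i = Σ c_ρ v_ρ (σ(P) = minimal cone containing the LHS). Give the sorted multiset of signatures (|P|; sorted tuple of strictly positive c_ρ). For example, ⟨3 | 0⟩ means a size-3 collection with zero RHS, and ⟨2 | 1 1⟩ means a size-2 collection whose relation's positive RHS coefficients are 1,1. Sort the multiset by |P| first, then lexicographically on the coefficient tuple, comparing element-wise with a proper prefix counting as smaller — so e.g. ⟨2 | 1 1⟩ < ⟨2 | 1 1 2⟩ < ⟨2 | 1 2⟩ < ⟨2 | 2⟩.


Minimal non-faces — 12 found among 9 rays, 18 max cones:

  • {1,9}:  v_{1} + v_{9} = 0  so sig = ⟨2 | 0⟩
  • {5,7}:  v_{5} + v_{7} = 0  so sig = ⟨2 | 0⟩
  • {1,6}:  v_{1} + v_{6} = v_{4}  so sig = ⟨2 | 1⟩
  • {1,8}:  v_{1} + v_{8} = v_{2}  so sig = ⟨2 | 1⟩
  • {2,9}:  v_{2} + v_{9} = v_{8}  so sig = ⟨2 | 1⟩
  • {4,9}:  v_{4} + v_{9} = v_{6}  so sig = ⟨2 | 1⟩
  • {2,6}:  v_{2} + v_{6} = v_{4} + v_{8}  so sig = ⟨2 | 1 1⟩
  • {1,5}:  v_{1} + v_{5} = v_{3} + v_{4} + v_{8}  so sig = ⟨2 | 1 1 1⟩
  • {2,5}:  v_{2} + v_{5} = v_{3} + v_{4} + 2·v_{8}  so sig = ⟨2 | 1 1 2⟩
  • {3,6,8}:  v_{3} + v_{6} + v_{8} = v_{5}  so sig = ⟨3 | 1⟩
  • {3,4,7,8}:  v_{3} + v_{4} + v_{7} + v_{8} = v_{1}  so sig = ⟨4 | 1⟩
  • {2,3,4,7}:  v_{2} + v_{3} + v_{4} + v_{7} = 2·v_{1}  so sig = ⟨4 | 2⟩

so the primitive-relation signature multiset is
[⟨2 | 0⟩, ⟨2 | 0⟩, ⟨2 | 1⟩, ⟨2 | 1⟩, ⟨2 | 1⟩, ⟨2 | 1⟩, ⟨2 | 1 1⟩, ⟨2 | 1 1 1⟩, ⟨2 | 1 1 2⟩, ⟨3 | 1⟩, ⟨4 | 1⟩, ⟨4 | 2⟩]


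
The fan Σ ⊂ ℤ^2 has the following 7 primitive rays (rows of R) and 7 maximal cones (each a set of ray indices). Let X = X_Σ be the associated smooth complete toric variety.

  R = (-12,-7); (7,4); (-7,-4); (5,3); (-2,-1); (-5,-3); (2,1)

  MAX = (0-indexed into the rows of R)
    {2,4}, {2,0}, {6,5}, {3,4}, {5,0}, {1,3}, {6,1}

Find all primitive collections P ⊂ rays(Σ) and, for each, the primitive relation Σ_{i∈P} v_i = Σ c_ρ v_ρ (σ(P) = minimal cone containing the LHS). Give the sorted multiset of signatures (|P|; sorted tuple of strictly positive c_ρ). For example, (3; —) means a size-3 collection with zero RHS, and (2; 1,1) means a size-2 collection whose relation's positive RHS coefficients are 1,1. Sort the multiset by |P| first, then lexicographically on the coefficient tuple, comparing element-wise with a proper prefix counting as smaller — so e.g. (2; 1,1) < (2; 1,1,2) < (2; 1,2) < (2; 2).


14 minimal non-faces of Δ(Σ) (on 7 rays):

  P={1,2}:  v_{1} + v_{2} = 0 ; sig = (2; —)
  P={3,5}:  v_{3} + v_{5} = 0 ; sig = (2; —)
  P={4,6}:  v_{4} + v_{6} = 0 ; sig = (2; —)
  P={0,1}:  v_{0} + v_{1} = v_{5} ; sig = (2; 1)
  P={0,3}:  v_{0} + v_{3} = v_{2} ; sig = (2; 1)
  P={1,4}:  v_{1} + v_{4} = v_{3} ; sig = (2; 1)
  P={1,5}:  v_{1} + v_{5} = v_{6} ; sig = (2; 1)
  P={2,3}:  v_{2} + v_{3} = v_{4} ; sig = (2; 1)
  P={2,5}:  v_{2} + v_{5} = v_{0} ; sig = (2; 1)
  P={2,6}:  v_{2} + v_{6} = v_{5} ; sig = (2; 1)
  P={3,6}:  v_{3} + v_{6} = v_{1} ; sig = (2; 1)
  P={4,5}:  v_{4} + v_{5} = v_{2} ; sig = (2; 1)
  P={0,4}:  v_{0} + v_{4} = 2·v_{2} ; sig = (2; 2)
  P={0,6}:  v_{0} + v_{6} = 2·v_{5} ; sig = (2; 2)

Signatures (|P|; sorted positive RHS coefficients), sorted:
    |P|=2: 14 collections, coeffs (), (), (), (1), (1), (1), (1), (1), (1), (1), (1), (1), (2), (2)


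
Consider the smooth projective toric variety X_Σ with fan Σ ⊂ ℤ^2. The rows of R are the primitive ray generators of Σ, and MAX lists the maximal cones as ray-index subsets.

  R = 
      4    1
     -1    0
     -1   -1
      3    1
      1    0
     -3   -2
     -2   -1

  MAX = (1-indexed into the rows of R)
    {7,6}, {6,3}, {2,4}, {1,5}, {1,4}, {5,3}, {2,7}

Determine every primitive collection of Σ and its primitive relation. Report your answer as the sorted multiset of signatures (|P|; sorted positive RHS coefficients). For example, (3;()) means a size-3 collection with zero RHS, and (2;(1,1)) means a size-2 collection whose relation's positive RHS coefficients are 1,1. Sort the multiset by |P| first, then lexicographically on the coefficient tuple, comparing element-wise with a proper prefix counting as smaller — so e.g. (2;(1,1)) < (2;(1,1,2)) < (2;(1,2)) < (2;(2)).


14 collections generate NE(X_Σ); each relation:

  {2,5}:  v_{2} + v_{5} = 0 — sig = (2;())
  {1,2}:  v_{1} + v_{2} = v_{4} — sig = (2;(1))
  {2,3}:  v_{2} + v_{3} = v_{7} — sig = (2;(1))
  {3,7}:  v_{3} + v_{7} = v_{6} — sig = (2;(1))
  {4,5}:  v_{4} + v_{5} = v_{1} — sig = (2;(1))
  {4,7}:  v_{4} + v_{7} = v_{5} — sig = (2;(1))
  {5,7}:  v_{5} + v_{7} = v_{3} — sig = (2;(1))
  {4,6}:  v_{4} + v_{6} = v_{3} + v_{5} — sig = (2;(1,1))
  {1,6}:  v_{1} + v_{6} = v_{3} + 2·v_{5} — sig = (2;(1,2))
  {1,7}:  v_{1} + v_{7} = 2·v_{5} — sig = (2;(2))
  {2,6}:  v_{2} + v_{6} = 2·v_{7} — sig = (2;(2))
  {3,4}:  v_{3} + v_{4} = 2·v_{5} — sig = (2;(2))
  {5,6}:  v_{5} + v_{6} = 2·v_{3} — sig = (2;(2))
  {1,3}:  v_{1} + v_{3} = 3·v_{5} — sig = (2;(3))

so the primitive-relation signature multiset is
{ (2;()),  (2;(1)) ×6,  (2;(1,1)),  (2;(1,2)),  (2;(2)) ×4,  (2;(3)) }


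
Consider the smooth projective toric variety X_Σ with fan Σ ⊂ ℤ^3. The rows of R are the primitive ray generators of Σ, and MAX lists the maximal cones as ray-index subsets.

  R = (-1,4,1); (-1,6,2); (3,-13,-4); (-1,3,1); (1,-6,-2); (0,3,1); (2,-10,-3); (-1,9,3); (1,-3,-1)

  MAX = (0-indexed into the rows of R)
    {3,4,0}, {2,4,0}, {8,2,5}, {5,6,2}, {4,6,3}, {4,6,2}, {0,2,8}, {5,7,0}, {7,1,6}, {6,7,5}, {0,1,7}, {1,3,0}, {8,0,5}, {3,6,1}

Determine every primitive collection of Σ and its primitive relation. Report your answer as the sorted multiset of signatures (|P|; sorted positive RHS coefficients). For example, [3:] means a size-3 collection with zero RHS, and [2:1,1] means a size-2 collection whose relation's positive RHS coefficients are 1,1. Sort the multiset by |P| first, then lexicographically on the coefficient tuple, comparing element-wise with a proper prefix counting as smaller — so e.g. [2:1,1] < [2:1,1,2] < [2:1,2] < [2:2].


|primitive collections| = 16. Relations:

  P={1,4}:  v_{1} + v_{4} = 0  so sig = [2:]
  P={3,8}:  v_{3} + v_{8} = 0  so sig = [2:]
  P={0,6}:  v_{0} + v_{6} = v_{4}  so sig = [2:1]
  P={1,5}:  v_{1} + v_{5} = v_{7}  so sig = [2:1]
  P={1,8}:  v_{1} + v_{8} = v_{5}  so sig = [2:1]
  P={2,3}:  v_{2} + v_{3} = v_{6}  so sig = [2:1]
  P={3,5}:  v_{3} + v_{5} = v_{1}  so sig = [2:1]
  P={4,5}:  v_{4} + v_{5} = v_{8}  so sig = [2:1]
  P={4,7}:  v_{4} + v_{7} = v_{5}  so sig = [2:1]
  P={6,8}:  v_{6} + v_{8} = v_{2}  so sig = [2:1]
  P={1,2}:  v_{1} + v_{2} = v_{5} + v_{6}  so sig = [2:1,1]
  P={4,8}:  v_{4} + v_{8} = v_{0} + v_{2}  so sig = [2:1,1]
  P={2,7}:  v_{2} + v_{7} = 2·v_{5} + v_{6}  so sig = [2:1,2]
  P={3,7}:  v_{3} + v_{7} = 2·v_{1}  so sig = [2:2]
  P={7,8}:  v_{7} + v_{8} = 2·v_{5}  so sig = [2:2]
  P={0,2,5}:  v_{0} + v_{2} + v_{5} = 2·v_{8}  so sig = [3:2]

Sorted signature multiset PRS(X):
[[2:], [2:], [2:1], [2:1], [2:1], [2:1], [2:1], [2:1], [2:1], [2:1], [2:1,1], [2:1,1], [2:1,2], [2:2], [2:2], [3:2]]


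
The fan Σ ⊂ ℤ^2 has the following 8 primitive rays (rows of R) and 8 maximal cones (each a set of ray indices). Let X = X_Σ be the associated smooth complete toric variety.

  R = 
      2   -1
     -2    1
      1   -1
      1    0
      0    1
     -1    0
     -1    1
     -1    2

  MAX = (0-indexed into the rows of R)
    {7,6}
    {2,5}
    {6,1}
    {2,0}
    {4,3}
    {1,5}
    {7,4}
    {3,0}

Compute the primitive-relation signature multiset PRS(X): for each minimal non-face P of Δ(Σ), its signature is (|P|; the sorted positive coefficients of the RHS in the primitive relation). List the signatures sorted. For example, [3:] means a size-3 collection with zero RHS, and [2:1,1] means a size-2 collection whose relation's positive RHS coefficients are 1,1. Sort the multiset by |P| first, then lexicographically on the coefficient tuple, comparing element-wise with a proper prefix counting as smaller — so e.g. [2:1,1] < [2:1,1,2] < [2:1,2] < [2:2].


20 minimal non-faces of Δ(Σ) (on 8 rays):

  • {0,1}:  v_{0} + v_{1} = 0 ; sig = [2:]
  • {2,6}:  v_{2} + v_{6} = 0 ; sig = [2:]
  • {3,5}:  v_{3} + v_{5} = 0 ; sig = [2:]
  • {0,5}:  v_{0} + v_{5} = v_{2} ; sig = [2:1]
  • {0,6}:  v_{0} + v_{6} = v_{3} ; sig = [2:1]
  • {1,2}:  v_{1} + v_{2} = v_{5} ; sig = [2:1]
  • {1,3}:  v_{1} + v_{3} = v_{6} ; sig = [2:1]
  • {2,3}:  v_{2} + v_{3} = v_{0} ; sig = [2:1]
  • {2,4}:  v_{2} + v_{4} = v_{3} ; sig = [2:1]
  • {2,7}:  v_{2} + v_{7} = v_{4} ; sig = [2:1]
  • {3,6}:  v_{3} + v_{6} = v_{4} ; sig = [2:1]
  • {4,5}:  v_{4} + v_{5} = v_{6} ; sig = [2:1]
  • {4,6}:  v_{4} + v_{6} = v_{7} ; sig = [2:1]
  • {5,6}:  v_{5} + v_{6} = v_{1} ; sig = [2:1]
  • {0,7}:  v_{0} + v_{7} = v_{3} + v_{4} ; sig = [2:1,1]
  • {0,4}:  v_{0} + v_{4} = 2·v_{3} ; sig = [2:2]
  • {1,4}:  v_{1} + v_{4} = 2·v_{6} ; sig = [2:2]
  • {3,7}:  v_{3} + v_{7} = 2·v_{4} ; sig = [2:2]
  • {5,7}:  v_{5} + v_{7} = 2·v_{6} ; sig = [2:2]
  • {1,7}:  v_{1} + v_{7} = 3·v_{6} ; sig = [2:3]

Sorted signature multiset PRS(X):
    |P|=2: 20 collections, coeffs (), (), (), (1), (1), (1), (1), (1), (1), (1), (1), (1), (1), (1), (1,1), (2), (2), (2), (2), (3)


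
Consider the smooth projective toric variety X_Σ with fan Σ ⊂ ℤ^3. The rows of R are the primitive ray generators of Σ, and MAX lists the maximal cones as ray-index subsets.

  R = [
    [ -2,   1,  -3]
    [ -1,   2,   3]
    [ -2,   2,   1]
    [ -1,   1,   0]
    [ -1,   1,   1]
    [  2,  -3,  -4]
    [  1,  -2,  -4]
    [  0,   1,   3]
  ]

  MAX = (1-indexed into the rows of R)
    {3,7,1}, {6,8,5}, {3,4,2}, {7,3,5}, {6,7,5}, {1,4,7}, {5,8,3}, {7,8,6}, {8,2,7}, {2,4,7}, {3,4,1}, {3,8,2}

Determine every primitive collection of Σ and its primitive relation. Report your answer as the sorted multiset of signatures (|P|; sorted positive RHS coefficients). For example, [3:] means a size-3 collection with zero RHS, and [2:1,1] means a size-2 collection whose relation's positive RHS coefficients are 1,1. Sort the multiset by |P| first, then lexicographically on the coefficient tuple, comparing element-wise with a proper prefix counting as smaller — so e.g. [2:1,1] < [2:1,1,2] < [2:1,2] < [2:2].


|primitive collections| = 14. Relations:

  {4,5}:  v_{4} + v_{5} = v_{3}  so sig = [2:1]
  {4,6}:  v_{4} + v_{6} = v_{7}  so sig = [2:1]
  {4,8}:  v_{4} + v_{8} = v_{2}  so sig = [2:1]
  {2,5}:  v_{2} + v_{5} = v_{3} + v_{8}  so sig = [2:1,1]
  {2,6}:  v_{2} + v_{6} = v_{7} + v_{8}  so sig = [2:1,1]
  {3,6}:  v_{3} + v_{6} = v_{5} + v_{7}  so sig = [2:1,1]
  {1,5}:  v_{1} + v_{5} = 2·v_{3} + v_{7}  so sig = [2:1,2]
  {1,6}:  v_{1} + v_{6} = v_{3} + 2·v_{7}  so sig = [2:1,2]
  {1,8}:  v_{1} + v_{8} = 2·v_{4}  so sig = [2:2]
  {1,2}:  v_{1} + v_{2} = 3·v_{4}  so sig = [2:3]
  {5,7,8}:  v_{5} + v_{7} + v_{8} = 0  so sig = [3:]
  {3,4,7}:  v_{3} + v_{4} + v_{7} = v_{1}  so sig = [3:1]
  {3,7,8}:  v_{3} + v_{7} + v_{8} = v_{4}  so sig = [3:1]
  {2,3,7}:  v_{2} + v_{3} + v_{7} = 2·v_{4}  so sig = [3:2]

Sorted signature multiset PRS(X):
    |P|=2: 10 collections, coeffs (1), (1), (1), (1,1), (1,1), (1,1), (1,2), (1,2), (2), (3)
    |P|=3: 4 collections, coeffs (), (1), (1), (2)


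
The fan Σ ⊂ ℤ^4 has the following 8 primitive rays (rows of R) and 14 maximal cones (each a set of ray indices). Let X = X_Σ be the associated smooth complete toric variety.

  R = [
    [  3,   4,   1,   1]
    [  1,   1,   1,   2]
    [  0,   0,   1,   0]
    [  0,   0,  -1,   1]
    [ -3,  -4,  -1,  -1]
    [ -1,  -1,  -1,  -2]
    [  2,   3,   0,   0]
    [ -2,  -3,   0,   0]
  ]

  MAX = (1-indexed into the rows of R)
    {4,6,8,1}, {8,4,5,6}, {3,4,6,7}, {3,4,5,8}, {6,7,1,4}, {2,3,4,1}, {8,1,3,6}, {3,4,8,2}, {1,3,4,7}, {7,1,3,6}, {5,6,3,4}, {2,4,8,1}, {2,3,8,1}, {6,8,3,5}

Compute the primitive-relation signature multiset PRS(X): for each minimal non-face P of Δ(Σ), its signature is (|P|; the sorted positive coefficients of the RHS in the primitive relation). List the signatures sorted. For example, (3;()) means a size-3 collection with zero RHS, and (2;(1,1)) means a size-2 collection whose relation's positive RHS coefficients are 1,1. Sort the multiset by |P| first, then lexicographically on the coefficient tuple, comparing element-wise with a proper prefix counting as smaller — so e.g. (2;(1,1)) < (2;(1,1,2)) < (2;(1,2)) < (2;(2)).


Primitive collections (9):

  • {1,5}:  v_{1} + v_{5} = 0  ⟹  sig = (2;())
  • {2,6}:  v_{2} + v_{6} = 0  ⟹  sig = (2;())
  • {7,8}:  v_{7} + v_{8} = 0  ⟹  sig = (2;())
  • {2,5}:  v_{2} + v_{5} = v_{3} + v_{4} + v_{8}  ⟹  sig = (2;(1,1,1))
  • {2,7}:  v_{2} + v_{7} = v_{1} + v_{3} + v_{4}  ⟹  sig = (2;(1,1,1))
  • {5,7}:  v_{5} + v_{7} = v_{3} + v_{4} + v_{6}  ⟹  sig = (2;(1,1,1))
  • {1,3,4,6}:  v_{1} + v_{3} + v_{4} + v_{6} = v_{7}  ⟹  sig = (4;(1))
  • {1,3,4,8}:  v_{1} + v_{3} + v_{4} + v_{8} = v_{2}  ⟹  sig = (4;(1))
  • {3,4,6,8}:  v_{3} + v_{4} + v_{6} + v_{8} = v_{5}  ⟹  sig = (4;(1))

Sorted signature multiset PRS(X):
[(2;()), (2;()), (2;()), (2;(1,1,1)), (2;(1,1,1)), (2;(1,1,1)), (4;(1)), (4;(1)), (4;(1))]


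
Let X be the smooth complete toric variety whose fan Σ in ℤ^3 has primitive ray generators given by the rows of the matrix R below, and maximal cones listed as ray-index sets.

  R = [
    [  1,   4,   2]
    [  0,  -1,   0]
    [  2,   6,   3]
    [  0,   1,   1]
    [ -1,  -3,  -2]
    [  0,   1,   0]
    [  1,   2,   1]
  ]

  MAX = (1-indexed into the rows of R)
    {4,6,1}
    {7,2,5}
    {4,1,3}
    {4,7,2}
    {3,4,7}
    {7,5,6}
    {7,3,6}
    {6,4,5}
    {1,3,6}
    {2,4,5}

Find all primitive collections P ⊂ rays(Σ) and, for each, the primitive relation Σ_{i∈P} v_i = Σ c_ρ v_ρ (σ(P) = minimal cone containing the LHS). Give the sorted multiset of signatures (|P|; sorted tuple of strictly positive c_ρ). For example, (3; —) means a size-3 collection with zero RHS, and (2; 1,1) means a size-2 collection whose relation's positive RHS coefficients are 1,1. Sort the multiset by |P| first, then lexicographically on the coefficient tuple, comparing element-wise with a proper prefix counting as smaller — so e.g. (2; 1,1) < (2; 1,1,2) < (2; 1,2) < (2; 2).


9 minimal non-faces of Δ(Σ) (on 7 rays):

  P={2,6}:  v_{2} + v_{6} = 0  →  sig = (2; —)
  P={1,5}:  v_{1} + v_{5} = v_{6}  →  sig = (2; 1)
  P={1,7}:  v_{1} + v_{7} = v_{3}  →  sig = (2; 1)
  P={1,2}:  v_{1} + v_{2} = v_{4} + v_{7}  →  sig = (2; 1,1)
  P={3,5}:  v_{3} + v_{5} = v_{6} + v_{7}  →  sig = (2; 1,1)
  P={2,3}:  v_{2} + v_{3} = v_{4} + 2·v_{7}  →  sig = (2; 1,2)
  P={4,5,7}:  v_{4} + v_{5} + v_{7} = 0  →  sig = (3; —)
  P={4,6,7}:  v_{4} + v_{6} + v_{7} = v_{1}  →  sig = (3; 1)
  P={3,4,6}:  v_{3} + v_{4} + v_{6} = 2·v_{1}  →  sig = (3; 2)

so the primitive-relation signature multiset is
    |P|=2: 6 collections, coeffs (), (1), (1), (1,1), (1,1), (1,2)
    |P|=3: 3 collections, coeffs (), (1), (2)


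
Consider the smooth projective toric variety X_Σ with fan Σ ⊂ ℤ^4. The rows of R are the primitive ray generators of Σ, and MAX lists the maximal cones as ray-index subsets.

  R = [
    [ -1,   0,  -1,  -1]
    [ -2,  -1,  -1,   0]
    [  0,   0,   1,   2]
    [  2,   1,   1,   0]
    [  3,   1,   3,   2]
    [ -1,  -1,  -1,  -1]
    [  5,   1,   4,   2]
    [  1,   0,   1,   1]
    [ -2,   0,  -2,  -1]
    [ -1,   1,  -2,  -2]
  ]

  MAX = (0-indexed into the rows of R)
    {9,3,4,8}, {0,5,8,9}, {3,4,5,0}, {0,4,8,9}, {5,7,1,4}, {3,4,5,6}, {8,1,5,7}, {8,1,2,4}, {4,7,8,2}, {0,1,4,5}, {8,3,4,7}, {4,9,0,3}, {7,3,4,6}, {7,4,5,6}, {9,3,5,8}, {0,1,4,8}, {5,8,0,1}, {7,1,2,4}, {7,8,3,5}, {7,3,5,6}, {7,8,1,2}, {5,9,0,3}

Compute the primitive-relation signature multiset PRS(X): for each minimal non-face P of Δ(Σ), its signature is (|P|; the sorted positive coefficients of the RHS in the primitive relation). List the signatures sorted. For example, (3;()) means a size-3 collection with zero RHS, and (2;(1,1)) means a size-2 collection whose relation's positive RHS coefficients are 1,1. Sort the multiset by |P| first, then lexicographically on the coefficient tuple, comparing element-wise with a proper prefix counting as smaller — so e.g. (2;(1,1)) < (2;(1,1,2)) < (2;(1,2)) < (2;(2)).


The 18 primitive collections of Σ (r=10, n=4):

  P={0,7}:  v_{0} + v_{7} = 0 ; sig = (2;())
  P={1,3}:  v_{1} + v_{3} = 0 ; sig = (2;())
  P={1,9}:  v_{1} + v_{9} = v_{0} + v_{8} ; sig = (2;(1,1))
  P={2,5}:  v_{2} + v_{5} = v_{1} + v_{7} ; sig = (2;(1,1))
  P={6,8}:  v_{6} + v_{8} = v_{3} + v_{7} ; sig = (2;(1,1))
  P={7,9}:  v_{7} + v_{9} = v_{3} + v_{8} ; sig = (2;(1,1))
  P={0,2}:  v_{0} + v_{2} = v_{1} + v_{4} + v_{8} ; sig = (2;(1,1,1))
  P={0,6}:  v_{0} + v_{6} = v_{3} + v_{4} + v_{5} ; sig = (2;(1,1,1))
  P={1,6}:  v_{1} + v_{6} = v_{4} + v_{5} + v_{7} ; sig = (2;(1,1,1))
  P={2,3}:  v_{2} + v_{3} = v_{4} + v_{7} + v_{8} ; sig = (2;(1,1,1))
  P={2,6}:  v_{2} + v_{6} = v_{4} + 2·v_{7} ; sig = (2;(1,2))
  P={2,9}:  v_{2} + v_{9} = v_{4} + 2·v_{8} ; sig = (2;(1,2))
  P={6,9}:  v_{6} + v_{9} = 2·v_{3} ; sig = (2;(2))
  P={4,5,8}:  v_{4} + v_{5} + v_{8} = 0 ; sig = (3;())
  P={0,3,8}:  v_{0} + v_{3} + v_{8} = v_{9} ; sig = (3;(1))
  P={4,5,9}:  v_{4} + v_{5} + v_{9} = v_{0} + v_{3} ; sig = (3;(1,1))
  P={1,4,7,8}:  v_{1} + v_{4} + v_{7} + v_{8} = v_{2} ; sig = (4;(1))
  P={3,4,5,7}:  v_{3} + v_{4} + v_{5} + v_{7} = v_{6} ; sig = (4;(1))

Hence PRS(X_Σ) =
{ (2;()) ×2,  (2;(1,1)) ×4,  (2;(1,1,1)) ×4,  (2;(1,2)) ×2,  (2;(2)),  (3;()),  (3;(1)),  (3;(1,1)),  (4;(1)) ×2 }


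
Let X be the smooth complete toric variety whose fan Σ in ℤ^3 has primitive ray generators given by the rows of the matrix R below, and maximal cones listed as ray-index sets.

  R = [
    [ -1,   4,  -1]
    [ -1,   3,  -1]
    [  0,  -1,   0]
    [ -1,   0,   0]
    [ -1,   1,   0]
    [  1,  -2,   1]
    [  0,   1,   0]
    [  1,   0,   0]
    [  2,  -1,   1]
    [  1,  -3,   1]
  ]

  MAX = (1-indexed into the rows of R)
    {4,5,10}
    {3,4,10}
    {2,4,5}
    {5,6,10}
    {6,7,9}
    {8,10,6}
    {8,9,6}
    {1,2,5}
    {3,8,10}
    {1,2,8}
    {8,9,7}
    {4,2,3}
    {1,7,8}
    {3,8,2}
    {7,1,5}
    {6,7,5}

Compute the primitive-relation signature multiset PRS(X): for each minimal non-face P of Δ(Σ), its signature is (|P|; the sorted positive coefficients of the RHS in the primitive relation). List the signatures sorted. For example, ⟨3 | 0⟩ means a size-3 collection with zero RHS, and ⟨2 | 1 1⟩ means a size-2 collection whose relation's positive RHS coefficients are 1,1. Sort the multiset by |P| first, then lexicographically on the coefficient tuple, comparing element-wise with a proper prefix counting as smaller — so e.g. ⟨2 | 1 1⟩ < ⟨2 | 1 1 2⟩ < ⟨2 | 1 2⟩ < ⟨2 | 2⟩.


Primitive collections (22):

  P = {2,10}:  v_{2} + v_{10} = 0  so sig = ⟨2 | 0⟩
  P = {3,7}:  v_{3} + v_{7} = 0  so sig = ⟨2 | 0⟩
  P = {4,8}:  v_{4} + v_{8} = 0  so sig = ⟨2 | 0⟩
  P = {1,3}:  v_{1} + v_{3} = v_{2}  so sig = ⟨2 | 1⟩
  P = {1,10}:  v_{1} + v_{10} = v_{7}  so sig = ⟨2 | 1⟩
  P = {2,6}:  v_{2} + v_{6} = v_{7}  so sig = ⟨2 | 1⟩
  P = {2,7}:  v_{2} + v_{7} = v_{1}  so sig = ⟨2 | 1⟩
  P = {3,5}:  v_{3} + v_{5} = v_{4}  so sig = ⟨2 | 1⟩
  P = {3,6}:  v_{3} + v_{6} = v_{10}  so sig = ⟨2 | 1⟩
  P = {4,7}:  v_{4} + v_{7} = v_{5}  so sig = ⟨2 | 1⟩
  P = {5,8}:  v_{5} + v_{8} = v_{7}  so sig = ⟨2 | 1⟩
  P = {7,10}:  v_{7} + v_{10} = v_{6}  so sig = ⟨2 | 1⟩
  P = {1,4}:  v_{1} + v_{4} = v_{2} + v_{5}  so sig = ⟨2 | 1 1⟩
  P = {3,9}:  v_{3} + v_{9} = v_{6} + v_{8}  so sig = ⟨2 | 1 1⟩
  P = {4,6}:  v_{4} + v_{6} = v_{5} + v_{10}  so sig = ⟨2 | 1 1⟩
  P = {4,9}:  v_{4} + v_{9} = v_{6} + v_{7}  so sig = ⟨2 | 1 1⟩
  P = {2,9}:  v_{2} + v_{9} = 2·v_{7} + v_{8}  so sig = ⟨2 | 1 2⟩
  P = {5,9}:  v_{5} + v_{9} = v_{6} + 2·v_{7}  so sig = ⟨2 | 1 2⟩
  P = {9,10}:  v_{9} + v_{10} = 2·v_{6} + v_{8}  so sig = ⟨2 | 1 2⟩
  P = {1,9}:  v_{1} + v_{9} = 3·v_{7} + v_{8}  so sig = ⟨2 | 1 3⟩
  P = {1,6}:  v_{1} + v_{6} = 2·v_{7}  so sig = ⟨2 | 2⟩
  P = {6,7,8}:  v_{6} + v_{7} + v_{8} = v_{9}  so sig = ⟨3 | 1⟩

Sorted signature multiset PRS(X):
    ⟨2 | 0⟩
    ⟨2 | 0⟩
    ⟨2 | 0⟩
    ⟨2 | 1⟩
    ⟨2 | 1⟩
    ⟨2 | 1⟩
    ⟨2 | 1⟩
    ⟨2 | 1⟩
    ⟨2 | 1⟩
    ⟨2 | 1⟩
    ⟨2 | 1⟩
    ⟨2 | 1⟩
    ⟨2 | 1 1⟩
    ⟨2 | 1 1⟩
    ⟨2 | 1 1⟩
    ⟨2 | 1 1⟩
    ⟨2 | 1 2⟩
    ⟨2 | 1 2⟩
    ⟨2 | 1 2⟩
    ⟨2 | 1 3⟩
    ⟨2 | 2⟩
    ⟨3 | 1⟩
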